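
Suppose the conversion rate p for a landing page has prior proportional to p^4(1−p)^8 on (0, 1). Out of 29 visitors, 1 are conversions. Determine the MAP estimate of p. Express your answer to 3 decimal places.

The prior density ∝ p^4(1−p)^8 is the kernel of Beta(5, 9).
Data: 1 success in 29 trials. The binomial likelihood contributes p(1−p)^28, so the posterior is Beta(5+1, 9+28) = Beta(6, 37).
For Beta(a, b) with a, b > 1 the mode is (a−1)/(a+b−2) = 5/41 ≈ 0.122.

p̂_MAP = 0.122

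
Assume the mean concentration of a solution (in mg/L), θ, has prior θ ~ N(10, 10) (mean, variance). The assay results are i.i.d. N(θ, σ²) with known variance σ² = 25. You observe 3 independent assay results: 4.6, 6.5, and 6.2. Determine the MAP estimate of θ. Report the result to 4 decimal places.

θ̂_MAP = 7.6909

n = 3; x̄ = (4.6 + 6.5 + 6.2)/3 = 17.3/3 = 173/30 ≈ 5.7667.
For a Normal prior and Normal likelihood with known variance, the posterior is Normal; its mode equals its mean, the precision-weighted average.
Prior precision 1/σ₀² = 1/10 = 0.1; data precision n/σ² = 3/25 = 0.12.
θ̂ = (0.1·10 + 0.12·(173/30)) / (0.1 + 0.12) = 1.692/0.22 = 423/55 ≈ 7.6909.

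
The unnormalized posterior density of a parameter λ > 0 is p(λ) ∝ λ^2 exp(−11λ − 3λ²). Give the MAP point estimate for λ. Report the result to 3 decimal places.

ℓ'(λ) = 2/λ − 11 − 6λ. Setting this to zero and multiplying by λ: 6λ² + 11λ − 2 = 0.
λ = (−11 + √(11² + 4·6·2)) / (2·6) = (−11 + √169) / 12 = (−11 + 13)/12 = 1/6.
ℓ''(λ) = −2/λ² − 6 < 0, confirming a maximum.

λ̂_MAP = 0.167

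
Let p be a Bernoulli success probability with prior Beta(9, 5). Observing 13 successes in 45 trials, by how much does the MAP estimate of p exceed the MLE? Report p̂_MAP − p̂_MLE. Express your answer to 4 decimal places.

Posterior is Beta(22, 37); MAP = (22−1)/(59−2) = 21/57 ≈ 0.36842.
MLE ignores the prior: p̂_MLE = k/n = 13/45 ≈ 0.28889.
Difference = 21/57 − 13/45 = 68/855 ≈ 0.0795.

MAP − MLE = 0.0795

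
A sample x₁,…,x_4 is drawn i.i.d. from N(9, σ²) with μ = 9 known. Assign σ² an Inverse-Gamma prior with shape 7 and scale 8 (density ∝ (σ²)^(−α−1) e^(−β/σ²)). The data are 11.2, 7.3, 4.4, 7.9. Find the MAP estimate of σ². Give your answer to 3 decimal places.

σ̂²_MAP = 2.305

Sum of squared deviations about the known mean: SS = (11.2−9)² + (7.3−9)² + (4.4−9)² + (7.9−9)² = 30.1.
The Normal likelihood contributes (σ²)^(−n/2) exp(−SS/(2σ²)), so the posterior is Inverse-Gamma(α + n/2, β + SS/2) = Inverse-Gamma(9, 23.05).
The mode of Inverse-Gamma(a, b) is b/(a+1) = 23.05/10 ≈ 2.305.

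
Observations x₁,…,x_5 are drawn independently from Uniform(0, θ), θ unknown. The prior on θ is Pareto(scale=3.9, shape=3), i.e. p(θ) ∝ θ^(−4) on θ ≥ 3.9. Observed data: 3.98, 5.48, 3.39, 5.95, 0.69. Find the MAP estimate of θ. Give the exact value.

The Uniform(0, θ) likelihood is θ^(−n) for θ ≥ max(xᵢ), zero otherwise. Here max(xᵢ) = 5.95.
Posterior ∝ θ^(−4) · θ^(−5) = θ^(−9) on θ ≥ max(3.9, 5.95) = 5.95.
This density is strictly decreasing in θ, so the posterior mode lies at the lower boundary of the support.

θ̂_MAP = 5.95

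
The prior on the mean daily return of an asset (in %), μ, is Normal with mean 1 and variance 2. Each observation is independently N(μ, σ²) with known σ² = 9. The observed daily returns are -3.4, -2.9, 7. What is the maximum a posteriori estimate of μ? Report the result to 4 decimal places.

μ̂_MAP = 0.6933

n = 3; x̄ = ((-3.4) + (-2.9) + 7)/3 = 0.7/3 = 7/30 ≈ 0.2333.
For a Normal prior and Normal likelihood with known variance, the posterior is Normal; its mode equals its mean, the precision-weighted average.
Prior precision 1/σ₀² = 1/2 = 0.5; data precision n/σ² = 3/9 = 1/3.
μ̂ = (0.5·1 + (1/3)·(7/30)) / (0.5 + 1/3) = (26/45)/(5/6) = 52/75 ≈ 0.6933.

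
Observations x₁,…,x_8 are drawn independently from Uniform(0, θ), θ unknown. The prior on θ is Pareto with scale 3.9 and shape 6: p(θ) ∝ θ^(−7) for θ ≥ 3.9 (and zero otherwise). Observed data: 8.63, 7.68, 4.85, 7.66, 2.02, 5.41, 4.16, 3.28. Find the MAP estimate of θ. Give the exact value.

θ̂_MAP = 8.63

The Uniform(0, θ) likelihood is θ^(−n) for θ ≥ max(xᵢ), zero otherwise. Here max(xᵢ) = 8.63.
Posterior ∝ θ^(−7) · θ^(−8) = θ^(−15) on θ ≥ max(3.9, 8.63) = 8.63.
This density is strictly decreasing in θ, so the posterior mode lies at the lower boundary of the support.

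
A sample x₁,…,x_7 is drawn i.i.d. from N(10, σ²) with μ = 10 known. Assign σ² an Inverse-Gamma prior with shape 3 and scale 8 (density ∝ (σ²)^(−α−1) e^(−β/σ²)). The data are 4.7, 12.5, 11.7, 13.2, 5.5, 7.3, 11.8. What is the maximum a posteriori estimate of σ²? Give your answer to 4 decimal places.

Sum of squared deviations about the known mean: SS = (4.7−10)² + (12.5−10)² + (11.7−10)² + (13.2−10)² + (5.5−10)² + (7.3−10)² + (11.8−10)² = 78.25.
The Normal likelihood contributes (σ²)^(−n/2) exp(−SS/(2σ²)), so the posterior is Inverse-Gamma(α + n/2, β + SS/2) = Inverse-Gamma(6.5, 47.125).
The mode of Inverse-Gamma(a, b) is b/(a+1) = 47.125/7.5 ≈ 6.2833.

σ̂²_MAP = 6.2833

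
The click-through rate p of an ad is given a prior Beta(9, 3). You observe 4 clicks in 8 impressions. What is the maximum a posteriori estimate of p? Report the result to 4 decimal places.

Prior: Beta(9, 3).
Data: 4 successes in 8 trials. The binomial likelihood contributes p^4(1−p)^4, so the posterior is Beta(9+4, 3+4) = Beta(13, 7).
For Beta(a, b) with a, b > 1 the mode is (a−1)/(a+b−2) = 12/18 ≈ 0.6667.

p̂_MAP = 0.6667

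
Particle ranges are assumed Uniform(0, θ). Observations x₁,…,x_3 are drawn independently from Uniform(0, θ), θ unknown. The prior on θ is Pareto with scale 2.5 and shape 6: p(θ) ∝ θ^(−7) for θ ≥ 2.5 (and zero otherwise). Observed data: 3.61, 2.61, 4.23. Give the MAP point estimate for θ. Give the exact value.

θ̂_MAP = 4.23

The Uniform(0, θ) likelihood is θ^(−n) for θ ≥ max(xᵢ), zero otherwise. Here max(xᵢ) = 4.23.
Posterior ∝ θ^(−7) · θ^(−3) = θ^(−10) on θ ≥ max(2.5, 4.23) = 4.23.
This density is strictly decreasing in θ, so the posterior mode lies at the lower boundary of the support.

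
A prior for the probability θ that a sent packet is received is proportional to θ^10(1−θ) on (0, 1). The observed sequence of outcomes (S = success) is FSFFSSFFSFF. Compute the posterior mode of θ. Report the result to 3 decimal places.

θ̂_MAP = 0.636

The prior density ∝ θ^10(1−θ)^1 is the kernel of Beta(11, 2).
Data: 4 successes in 11 trials (from the sequence). The binomial likelihood contributes θ^4(1−θ)^7, so the posterior is Beta(11+4, 2+7) = Beta(15, 9).
For Beta(a, b) with a, b > 1 the mode is (a−1)/(a+b−2) = 14/22 ≈ 0.636.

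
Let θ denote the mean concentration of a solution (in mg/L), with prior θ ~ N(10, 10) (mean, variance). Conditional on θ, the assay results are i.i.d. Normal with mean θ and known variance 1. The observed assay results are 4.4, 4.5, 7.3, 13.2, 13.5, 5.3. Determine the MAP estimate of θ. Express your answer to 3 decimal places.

θ̂_MAP = 8.066

n = 6; x̄ = (4.4 + 4.5 + 7.3 + 13.2 + 13.5 + 5.3)/6 = 48.2/6 = 241/30 ≈ 8.0333.
For a Normal prior and Normal likelihood with known variance, the posterior is Normal; its mode equals its mean, the precision-weighted average.
Prior precision 1/σ₀² = 1/10 = 0.1; data precision n/σ² = 6/1 = 6.
θ̂ = (0.1·10 + 6·(241/30)) / (0.1 + 6) = 49.2/6.1 = 492/61 ≈ 8.066.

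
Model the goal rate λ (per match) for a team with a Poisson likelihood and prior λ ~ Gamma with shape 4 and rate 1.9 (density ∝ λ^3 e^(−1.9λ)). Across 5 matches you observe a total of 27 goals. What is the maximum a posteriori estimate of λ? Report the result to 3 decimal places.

λ̂_MAP = 4.348

Σxᵢ = 27, n = 5.
Posterior ∝ λ^3e^(−1.9λ) · λ^27e^(−5λ) = λ^30e^(−6.9λ), i.e. Gamma(shape=31, rate=6.9).
The mode of a Gamma(a, b) with a ≥ 1 (shape–rate) is (a−1)/b = 30/6.9 ≈ 4.348.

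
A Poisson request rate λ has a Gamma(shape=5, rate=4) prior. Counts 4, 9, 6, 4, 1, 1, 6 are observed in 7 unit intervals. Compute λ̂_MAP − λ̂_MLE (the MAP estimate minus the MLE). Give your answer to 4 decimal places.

MAP − MLE = -1.2468

Σxᵢ = 31. Posterior is Gamma(36, 11); MAP = (36−1)/11 = 35/11 ≈ 3.18182.
MLE = x̄ = 31/7 ≈ 4.42857.
Difference = 35/11 − 31/7 = -96/77 ≈ -1.2468.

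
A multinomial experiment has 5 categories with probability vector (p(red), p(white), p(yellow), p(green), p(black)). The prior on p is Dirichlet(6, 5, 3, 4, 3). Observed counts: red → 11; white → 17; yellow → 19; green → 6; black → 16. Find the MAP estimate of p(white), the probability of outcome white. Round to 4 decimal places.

MAP estimate of p(white) = 0.2471

The posterior is Dirichlet(αᵢ + nᵢ) = Dirichlet(17, 22, 22, 10, 19).
For a Dirichlet(a₁,…,a_K) with all aᵢ > 1, the mode has j-th component (aⱼ − 1)/(Σaᵢ − K).
Here Σaᵢ = 90 and K = 5, so p(white) = (22 − 1)/(90 − 5) = 21/85 ≈ 0.2471.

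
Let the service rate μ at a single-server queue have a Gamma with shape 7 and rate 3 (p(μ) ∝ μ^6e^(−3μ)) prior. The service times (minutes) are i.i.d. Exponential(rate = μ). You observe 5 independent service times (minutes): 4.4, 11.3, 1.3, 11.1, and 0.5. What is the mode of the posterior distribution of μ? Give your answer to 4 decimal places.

μ̂_MAP = 0.3481

The Exponential(rate=μ) likelihood is ∝ μ^n e^(−μΣtᵢ). Here n = 5 and Σtᵢ = 4.4 + 11.3 + 1.3 + 11.1 + 0.5 = 28.6.
Posterior ∝ μ^6e^(−3μ) · μ^5e^(−28.6μ) = μ^11e^(−31.6μ), i.e. Gamma(12, 31.6).
Mode = (a−1)/b = 11/31.6 ≈ 0.3481.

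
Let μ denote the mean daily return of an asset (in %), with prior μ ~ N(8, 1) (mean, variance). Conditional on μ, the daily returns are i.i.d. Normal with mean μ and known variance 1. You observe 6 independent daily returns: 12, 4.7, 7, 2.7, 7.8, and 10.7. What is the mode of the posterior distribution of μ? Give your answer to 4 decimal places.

μ̂_MAP = 7.5571

n = 6; x̄ = (12 + 4.7 + 7 + 2.7 + 7.8 + 10.7)/6 = 44.9/6 = 449/60 ≈ 7.4833.
For a Normal prior and Normal likelihood with known variance, the posterior is Normal; its mode equals its mean, the precision-weighted average.
Prior precision 1/σ₀² = 1/1 = 1; data precision n/σ² = 6/1 = 6.
μ̂ = (1·8 + 6·(449/60)) / (1 + 6) = 52.9/7 = 529/70 ≈ 7.5571.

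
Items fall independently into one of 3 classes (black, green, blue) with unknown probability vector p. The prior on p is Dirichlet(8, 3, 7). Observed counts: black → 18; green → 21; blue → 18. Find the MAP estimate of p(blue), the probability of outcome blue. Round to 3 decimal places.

The posterior is Dirichlet(αᵢ + nᵢ) = Dirichlet(26, 24, 25).
For a Dirichlet(a₁,…,a_K) with all aᵢ > 1, the mode has j-th component (aⱼ − 1)/(Σaᵢ − K).
Here Σaᵢ = 75 and K = 3, so p(blue) = (25 − 1)/(75 − 3) = 24/72 ≈ 0.333.

MAP estimate of p(blue) = 0.333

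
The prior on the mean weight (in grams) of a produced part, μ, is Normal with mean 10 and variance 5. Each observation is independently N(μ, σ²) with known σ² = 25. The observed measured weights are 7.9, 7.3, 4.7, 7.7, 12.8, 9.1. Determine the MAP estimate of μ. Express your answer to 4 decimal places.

μ̂_MAP = 9.0455

n = 6; x̄ = (7.9 + 7.3 + 4.7 + 7.7 + 12.8 + 9.1)/6 = 49.5/6 = 8.25.
For a Normal prior and Normal likelihood with known variance, the posterior is Normal; its mode equals its mean, the precision-weighted average.
Prior precision 1/σ₀² = 1/5 = 0.2; data precision n/σ² = 6/25 = 0.24.
μ̂ = (0.2·10 + 0.24·8.25) / (0.2 + 0.24) = 3.98/0.44 = 199/22 ≈ 9.0455.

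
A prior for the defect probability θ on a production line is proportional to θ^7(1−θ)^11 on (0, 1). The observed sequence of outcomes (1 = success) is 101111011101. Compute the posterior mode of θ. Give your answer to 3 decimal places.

The prior density ∝ θ^7(1−θ)^11 is the kernel of Beta(8, 12).
Data: 9 successes in 12 trials (from the sequence). The binomial likelihood contributes θ^9(1−θ)^3, so the posterior is Beta(8+9, 12+3) = Beta(17, 15).
For Beta(a, b) with a, b > 1 the mode is (a−1)/(a+b−2) = 16/30 ≈ 0.533.

θ̂_MAP = 0.533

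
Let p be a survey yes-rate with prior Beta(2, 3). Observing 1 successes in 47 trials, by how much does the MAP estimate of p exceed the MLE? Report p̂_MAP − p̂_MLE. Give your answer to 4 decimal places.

Posterior is Beta(3, 49); MAP = (3−1)/(52−2) = 2/50 ≈ 0.04000.
MLE ignores the prior: p̂_MLE = k/n = 1/47 ≈ 0.02128.
Difference = 2/50 − 1/47 = 22/1175 ≈ 0.0187.

MAP − MLE = 0.0187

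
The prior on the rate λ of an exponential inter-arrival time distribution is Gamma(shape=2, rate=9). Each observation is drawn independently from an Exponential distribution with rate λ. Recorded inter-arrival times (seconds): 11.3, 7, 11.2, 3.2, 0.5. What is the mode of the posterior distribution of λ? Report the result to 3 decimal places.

The Exponential(rate=λ) likelihood is ∝ λ^n e^(−λΣtᵢ). Here n = 5 and Σtᵢ = 11.3 + 7 + 11.2 + 3.2 + 0.5 = 33.2.
Posterior ∝ λe^(−9λ) · λ^5e^(−33.2λ) = λ^6e^(−42.2λ), i.e. Gamma(7, 42.2).
Mode = (a−1)/b = 6/42.2 ≈ 0.142.

λ̂_MAP = 0.142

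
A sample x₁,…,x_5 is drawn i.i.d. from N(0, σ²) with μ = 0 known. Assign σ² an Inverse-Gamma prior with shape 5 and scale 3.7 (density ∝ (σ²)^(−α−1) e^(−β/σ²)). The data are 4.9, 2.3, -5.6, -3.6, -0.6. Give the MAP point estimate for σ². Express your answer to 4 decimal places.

Sum of squared deviations about the known mean: SS = (4.9−0)² + (2.3−0)² + (-5.6−0)² + (-3.6−0)² + (-0.6−0)² = 73.98.
The Normal likelihood contributes (σ²)^(−n/2) exp(−SS/(2σ²)), so the posterior is Inverse-Gamma(α + n/2, β + SS/2) = Inverse-Gamma(7.5, 40.69).
The mode of Inverse-Gamma(a, b) is b/(a+1) = 40.69/8.5 ≈ 4.7871.

σ̂²_MAP = 4.7871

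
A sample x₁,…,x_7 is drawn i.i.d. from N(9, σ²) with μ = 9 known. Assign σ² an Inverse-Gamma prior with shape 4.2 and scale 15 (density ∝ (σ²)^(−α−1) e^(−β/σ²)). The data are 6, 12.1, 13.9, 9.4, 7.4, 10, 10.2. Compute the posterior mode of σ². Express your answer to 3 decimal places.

σ̂²_MAP = 4.470

Sum of squared deviations about the known mean: SS = (6−9)² + (12.1−9)² + (13.9−9)² + (9.4−9)² + (7.4−9)² + (10−9)² + (10.2−9)² = 47.78.
The Normal likelihood contributes (σ²)^(−n/2) exp(−SS/(2σ²)), so the posterior is Inverse-Gamma(α + n/2, β + SS/2) = Inverse-Gamma(7.7, 38.89).
The mode of Inverse-Gamma(a, b) is b/(a+1) = 38.89/8.7 ≈ 4.470.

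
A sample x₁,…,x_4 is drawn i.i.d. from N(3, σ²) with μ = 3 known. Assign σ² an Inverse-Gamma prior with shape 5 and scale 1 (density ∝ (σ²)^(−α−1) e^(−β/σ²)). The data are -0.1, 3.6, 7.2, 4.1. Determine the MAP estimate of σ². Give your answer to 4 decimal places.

Sum of squared deviations about the known mean: SS = (-0.1−3)² + (3.6−3)² + (7.2−3)² + (4.1−3)² = 28.82.
The Normal likelihood contributes (σ²)^(−n/2) exp(−SS/(2σ²)), so the posterior is Inverse-Gamma(α + n/2, β + SS/2) = Inverse-Gamma(7, 15.41).
The mode of Inverse-Gamma(a, b) is b/(a+1) = 15.41/8 ≈ 1.9263.

σ̂²_MAP = 1.9263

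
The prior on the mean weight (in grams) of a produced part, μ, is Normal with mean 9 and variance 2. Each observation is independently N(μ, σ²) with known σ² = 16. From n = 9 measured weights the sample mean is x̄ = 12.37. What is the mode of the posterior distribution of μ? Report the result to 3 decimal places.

n = 9, x̄ = 12.37.
For a Normal prior and Normal likelihood with known variance, the posterior is Normal; its mode equals its mean, the precision-weighted average.
Prior precision 1/σ₀² = 1/2 = 0.5; data precision n/σ² = 9/16 = 0.5625.
μ̂ = (0.5·9 + 0.5625·12.37) / (0.5 + 0.5625) = 11.458125/1.0625 = 18333/1700 ≈ 10.784.

μ̂_MAP = 10.784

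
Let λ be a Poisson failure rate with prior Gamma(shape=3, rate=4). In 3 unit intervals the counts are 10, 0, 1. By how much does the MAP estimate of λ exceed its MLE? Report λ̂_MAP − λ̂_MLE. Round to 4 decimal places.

MAP − MLE = -1.8095

Σxᵢ = 11. Posterior is Gamma(14, 7); MAP = (14−1)/7 = 13/7 ≈ 1.85714.
MLE = x̄ = 11/3 ≈ 3.66667.
Difference = 13/7 − 11/3 = -38/21 ≈ -1.8095.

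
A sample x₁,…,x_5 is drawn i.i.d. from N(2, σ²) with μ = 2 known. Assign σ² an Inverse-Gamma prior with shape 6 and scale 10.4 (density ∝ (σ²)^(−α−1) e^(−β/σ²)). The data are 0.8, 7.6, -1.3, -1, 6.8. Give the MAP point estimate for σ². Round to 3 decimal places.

Sum of squared deviations about the known mean: SS = (0.8−2)² + (7.6−2)² + (-1.3−2)² + (-1−2)² + (6.8−2)² = 75.73.
The Normal likelihood contributes (σ²)^(−n/2) exp(−SS/(2σ²)), so the posterior is Inverse-Gamma(α + n/2, β + SS/2) = Inverse-Gamma(8.5, 48.265).
The mode of Inverse-Gamma(a, b) is b/(a+1) = 48.265/9.5 ≈ 5.081.

σ̂²_MAP = 5.081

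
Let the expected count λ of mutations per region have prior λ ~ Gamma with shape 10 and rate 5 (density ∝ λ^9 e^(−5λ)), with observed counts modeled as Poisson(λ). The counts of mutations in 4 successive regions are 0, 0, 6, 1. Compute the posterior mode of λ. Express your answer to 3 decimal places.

λ̂_MAP = 1.778

Σxᵢ = 0+0+6+1 = 7, with n = 4.
Posterior ∝ λ^9e^(−5λ) · λ^7e^(−4λ) = λ^16e^(−9λ), i.e. Gamma(shape=17, rate=9).
The mode of a Gamma(a, b) with a ≥ 1 (shape–rate) is (a−1)/b = 16/9 ≈ 1.778.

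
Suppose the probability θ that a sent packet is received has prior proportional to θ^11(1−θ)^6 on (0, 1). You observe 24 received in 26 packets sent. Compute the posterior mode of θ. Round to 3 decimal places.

θ̂_MAP = 0.814

The prior density ∝ θ^11(1−θ)^6 is the kernel of Beta(12, 7).
Data: 24 successes in 26 trials. The binomial likelihood contributes θ^24(1−θ)^2, so the posterior is Beta(12+24, 7+2) = Beta(36, 9).
For Beta(a, b) with a, b > 1 the mode is (a−1)/(a+b−2) = 35/43 ≈ 0.814.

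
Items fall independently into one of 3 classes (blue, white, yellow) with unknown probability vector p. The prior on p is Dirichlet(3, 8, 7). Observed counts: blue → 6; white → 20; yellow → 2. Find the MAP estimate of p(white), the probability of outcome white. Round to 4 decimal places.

The posterior is Dirichlet(αᵢ + nᵢ) = Dirichlet(9, 28, 9).
For a Dirichlet(a₁,…,a_K) with all aᵢ > 1, the mode has j-th component (aⱼ − 1)/(Σaᵢ − K).
Here Σaᵢ = 46 and K = 3, so p(white) = (28 − 1)/(46 − 3) = 27/43 ≈ 0.6279.

MAP estimate of p(white) = 0.6279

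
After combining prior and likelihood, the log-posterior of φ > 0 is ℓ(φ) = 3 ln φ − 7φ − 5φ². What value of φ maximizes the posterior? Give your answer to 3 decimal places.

φ̂_MAP = 0.300

ℓ'(φ) = 3/φ − 7 − 10φ. Setting this to zero and multiplying by φ: 10φ² + 7φ − 3 = 0.
φ = (−7 + √(7² + 4·10·3)) / (2·10) = (−7 + √169) / 20 = (−7 + 13)/20 = 3/10.
ℓ''(φ) = −3/φ² − 10 < 0, confirming a maximum.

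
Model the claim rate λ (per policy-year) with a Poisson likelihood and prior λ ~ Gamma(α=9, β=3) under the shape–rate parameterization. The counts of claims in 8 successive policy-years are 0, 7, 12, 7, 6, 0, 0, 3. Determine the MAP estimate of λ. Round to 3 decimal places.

λ̂_MAP = 3.909

Σxᵢ = 0+7+12+7+6+0+0+3 = 35, with n = 8.
Posterior ∝ λ^8e^(−3λ) · λ^35e^(−8λ) = λ^43e^(−11λ), i.e. Gamma(shape=44, rate=11).
The mode of a Gamma(a, b) with a ≥ 1 (shape–rate) is (a−1)/b = 43/11 ≈ 3.909.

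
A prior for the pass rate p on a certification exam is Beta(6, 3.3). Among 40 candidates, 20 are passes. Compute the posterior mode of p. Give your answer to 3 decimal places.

Prior: Beta(6, 3.3).
Data: 20 successes in 40 trials. The binomial likelihood contributes p^20(1−p)^20, so the posterior is Beta(6+20, 3.3+20) = Beta(26, 23.3).
For Beta(a, b) with a, b > 1 the mode is (a−1)/(a+b−2) = 25/47.3 ≈ 0.529.

p̂_MAP = 0.529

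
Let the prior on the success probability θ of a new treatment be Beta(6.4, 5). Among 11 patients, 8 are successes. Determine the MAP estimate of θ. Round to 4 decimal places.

Prior: Beta(6.4, 5).
Data: 8 successes in 11 trials. The binomial likelihood contributes θ^8(1−θ)^3, so the posterior is Beta(6.4+8, 5+3) = Beta(14.4, 8).
For Beta(a, b) with a, b > 1 the mode is (a−1)/(a+b−2) = 13.4/20.4 ≈ 0.6569.

θ̂_MAP = 0.6569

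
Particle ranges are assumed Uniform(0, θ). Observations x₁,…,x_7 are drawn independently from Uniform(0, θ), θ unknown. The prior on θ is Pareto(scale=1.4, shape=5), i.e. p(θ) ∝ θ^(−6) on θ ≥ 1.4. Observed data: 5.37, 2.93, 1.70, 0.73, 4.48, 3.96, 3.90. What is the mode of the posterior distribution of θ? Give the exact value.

The Uniform(0, θ) likelihood is θ^(−n) for θ ≥ max(xᵢ), zero otherwise. Here max(xᵢ) = 5.37.
Posterior ∝ θ^(−6) · θ^(−7) = θ^(−13) on θ ≥ max(1.4, 5.37) = 5.37.
This density is strictly decreasing in θ, so the posterior mode lies at the lower boundary of the support.

θ̂_MAP = 5.37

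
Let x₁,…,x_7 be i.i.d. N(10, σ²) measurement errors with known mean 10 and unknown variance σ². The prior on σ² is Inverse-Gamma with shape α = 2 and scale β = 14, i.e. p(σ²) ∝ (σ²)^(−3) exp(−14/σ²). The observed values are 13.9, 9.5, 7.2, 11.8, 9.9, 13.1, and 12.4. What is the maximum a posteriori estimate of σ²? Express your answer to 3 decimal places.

σ̂²_MAP = 5.378

Sum of squared deviations about the known mean: SS = (13.9−10)² + (9.5−10)² + (7.2−10)² + (11.8−10)² + (9.9−10)² + (13.1−10)² + (12.4−10)² = 41.92.
The Normal likelihood contributes (σ²)^(−n/2) exp(−SS/(2σ²)), so the posterior is Inverse-Gamma(α + n/2, β + SS/2) = Inverse-Gamma(5.5, 34.96).
The mode of Inverse-Gamma(a, b) is b/(a+1) = 34.96/6.5 ≈ 5.378.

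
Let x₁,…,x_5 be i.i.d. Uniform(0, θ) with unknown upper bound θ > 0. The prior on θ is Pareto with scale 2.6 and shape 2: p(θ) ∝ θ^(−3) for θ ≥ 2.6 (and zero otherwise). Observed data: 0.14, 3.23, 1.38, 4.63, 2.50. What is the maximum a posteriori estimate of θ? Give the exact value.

The Uniform(0, θ) likelihood is θ^(−n) for θ ≥ max(xᵢ), zero otherwise. Here max(xᵢ) = 4.63.
Posterior ∝ θ^(−3) · θ^(−5) = θ^(−8) on θ ≥ max(2.6, 4.63) = 4.63.
This density is strictly decreasing in θ, so the posterior mode lies at the lower boundary of the support.

θ̂_MAP = 4.63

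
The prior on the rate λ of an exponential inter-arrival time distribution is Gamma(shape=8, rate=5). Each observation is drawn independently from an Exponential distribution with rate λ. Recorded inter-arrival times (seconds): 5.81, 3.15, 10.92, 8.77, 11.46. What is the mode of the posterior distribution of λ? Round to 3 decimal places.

The Exponential(rate=λ) likelihood is ∝ λ^n e^(−λΣtᵢ). Here n = 5 and Σtᵢ = 5.81 + 3.15 + 10.92 + 8.77 + 11.46 = 40.11.
Posterior ∝ λ^7e^(−5λ) · λ^5e^(−40.11λ) = λ^12e^(−45.11λ), i.e. Gamma(13, 45.11).
Mode = (a−1)/b = 12/45.11 ≈ 0.266.

λ̂_MAP = 0.266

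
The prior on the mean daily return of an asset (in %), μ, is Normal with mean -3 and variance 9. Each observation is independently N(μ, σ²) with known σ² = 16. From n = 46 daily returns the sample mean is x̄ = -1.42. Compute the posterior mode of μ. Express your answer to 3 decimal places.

μ̂_MAP = -1.479

n = 46, x̄ = -1.42.
For a Normal prior and Normal likelihood with known variance, the posterior is Normal; its mode equals its mean, the precision-weighted average.
Prior precision 1/σ₀² = 1/9; data precision n/σ² = 46/16 = 2.875.
μ̂ = ((1/9)·(-3) + 2.875·(-1.42)) / (1/9 + 2.875) = (-5299/1200)/(215/72) = -15897/10750 ≈ -1.479.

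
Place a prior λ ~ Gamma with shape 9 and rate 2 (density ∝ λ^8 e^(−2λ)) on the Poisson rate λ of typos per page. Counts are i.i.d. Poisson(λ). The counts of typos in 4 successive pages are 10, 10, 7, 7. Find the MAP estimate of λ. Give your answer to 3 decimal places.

λ̂_MAP = 7.000

Σxᵢ = 10+10+7+7 = 34, with n = 4.
Posterior ∝ λ^8e^(−2λ) · λ^34e^(−4λ) = λ^42e^(−6λ), i.e. Gamma(shape=43, rate=6).
The mode of a Gamma(a, b) with a ≥ 1 (shape–rate) is (a−1)/b = 42/6 ≈ 7.000.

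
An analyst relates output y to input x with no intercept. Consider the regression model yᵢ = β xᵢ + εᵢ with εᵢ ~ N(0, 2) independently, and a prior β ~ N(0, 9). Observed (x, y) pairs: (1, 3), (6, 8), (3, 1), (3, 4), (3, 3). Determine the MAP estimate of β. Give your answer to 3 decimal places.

β̂_MAP = 1.168

log p(β | y) = −Σ(yᵢ − βxᵢ)²/(2·2) − β²/(2·9) + const.
Setting the derivative to zero: Σxᵢ(yᵢ − βxᵢ)/2 − β/9 = 0, so β = Σxᵢyᵢ / (Σxᵢ² + σ²/τ²).
Σxᵢyᵢ = 1·3 + 6·8 + 3·1 + 3·4 + 3·3 = 75; Σxᵢ² = 64; σ²/τ² = 2/9.
β̂_MAP = 75 / (64 + 2/9) = 75/(578/9) = 675/578 ≈ 1.168.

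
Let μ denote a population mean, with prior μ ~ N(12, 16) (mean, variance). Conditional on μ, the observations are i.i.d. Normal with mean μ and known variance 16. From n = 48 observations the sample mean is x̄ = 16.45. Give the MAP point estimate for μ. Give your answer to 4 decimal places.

n = 48, x̄ = 16.45.
For a Normal prior and Normal likelihood with known variance, the posterior is Normal; its mode equals its mean, the precision-weighted average.
Prior precision 1/σ₀² = 1/16 = 0.0625; data precision n/σ² = 48/16 = 3.
μ̂ = (0.0625·12 + 3·16.45) / (0.0625 + 3) = 50.1/3.0625 = 4008/245 ≈ 16.3592.

μ̂_MAP = 16.3592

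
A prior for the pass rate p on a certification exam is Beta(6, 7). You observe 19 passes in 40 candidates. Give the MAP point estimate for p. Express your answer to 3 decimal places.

p̂_MAP = 0.471

Prior: Beta(6, 7).
Data: 19 successes in 40 trials. The binomial likelihood contributes p^19(1−p)^21, so the posterior is Beta(6+19, 7+21) = Beta(25, 28).
For Beta(a, b) with a, b > 1 the mode is (a−1)/(a+b−2) = 24/51 ≈ 0.471.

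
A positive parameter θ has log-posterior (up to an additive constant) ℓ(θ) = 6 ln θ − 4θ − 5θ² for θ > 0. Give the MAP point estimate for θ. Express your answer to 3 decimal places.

ℓ'(θ) = 6/θ − 4 − 10θ. Setting this to zero and multiplying by θ: 10θ² + 4θ − 6 = 0.
θ = (−4 + √(4² + 4·10·6)) / (2·10) = (−4 + √256) / 20 = (−4 + 16)/20 = 3/5.
ℓ''(θ) = −6/θ² − 10 < 0, confirming a maximum.

θ̂_MAP = 0.600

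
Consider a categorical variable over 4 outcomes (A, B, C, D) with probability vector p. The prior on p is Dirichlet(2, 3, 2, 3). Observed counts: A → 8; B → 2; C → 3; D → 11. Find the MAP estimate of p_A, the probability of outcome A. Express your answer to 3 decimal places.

The posterior is Dirichlet(αᵢ + nᵢ) = Dirichlet(10, 5, 5, 14).
For a Dirichlet(a₁,…,a_K) with all aᵢ > 1, the mode has j-th component (aⱼ − 1)/(Σaᵢ − K).
Here Σaᵢ = 34 and K = 4, so p_A = (10 − 1)/(34 − 4) = 9/30 ≈ 0.300.

MAP estimate of p_A = 0.300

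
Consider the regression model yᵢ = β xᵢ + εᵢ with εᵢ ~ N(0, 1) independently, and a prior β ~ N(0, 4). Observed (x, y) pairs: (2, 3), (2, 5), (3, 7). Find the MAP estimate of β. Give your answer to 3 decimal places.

log p(β | y) = −Σ(yᵢ − βxᵢ)²/(2·1) − β²/(2·4) + const.
Setting the derivative to zero: Σxᵢ(yᵢ − βxᵢ)/1 − β/4 = 0, so β = Σxᵢyᵢ / (Σxᵢ² + σ²/τ²).
Σxᵢyᵢ = 2·3 + 2·5 + 3·7 = 37; Σxᵢ² = 17; σ²/τ² = 0.25.
β̂_MAP = 37 / (17 + 0.25) = 37/17.25 ≈ 2.145.

β̂_MAP = 2.145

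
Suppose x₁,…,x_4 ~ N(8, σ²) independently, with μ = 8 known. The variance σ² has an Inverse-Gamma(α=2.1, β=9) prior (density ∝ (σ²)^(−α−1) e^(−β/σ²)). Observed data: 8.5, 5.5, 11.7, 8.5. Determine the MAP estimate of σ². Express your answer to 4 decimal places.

Sum of squared deviations about the known mean: SS = (8.5−8)² + (5.5−8)² + (11.7−8)² + (8.5−8)² = 20.44.
The Normal likelihood contributes (σ²)^(−n/2) exp(−SS/(2σ²)), so the posterior is Inverse-Gamma(α + n/2, β + SS/2) = Inverse-Gamma(4.1, 19.22).
The mode of Inverse-Gamma(a, b) is b/(a+1) = 19.22/5.1 ≈ 3.7686.

σ̂²_MAP = 3.7686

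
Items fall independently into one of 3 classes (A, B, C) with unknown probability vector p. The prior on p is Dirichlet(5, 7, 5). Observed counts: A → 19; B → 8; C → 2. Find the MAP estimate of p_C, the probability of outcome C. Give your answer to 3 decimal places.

MAP estimate of p_C = 0.140

The posterior is Dirichlet(αᵢ + nᵢ) = Dirichlet(24, 15, 7).
For a Dirichlet(a₁,…,a_K) with all aᵢ > 1, the mode has j-th component (aⱼ − 1)/(Σaᵢ − K).
Here Σaᵢ = 46 and K = 3, so p_C = (7 − 1)/(46 − 3) = 6/43 ≈ 0.140.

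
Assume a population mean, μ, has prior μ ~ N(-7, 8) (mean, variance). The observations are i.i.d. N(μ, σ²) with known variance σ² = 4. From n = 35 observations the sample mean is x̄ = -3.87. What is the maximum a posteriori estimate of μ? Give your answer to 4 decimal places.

μ̂_MAP = -3.9141

n = 35, x̄ = -3.87.
For a Normal prior and Normal likelihood with known variance, the posterior is Normal; its mode equals its mean, the precision-weighted average.
Prior precision 1/σ₀² = 1/8 = 0.125; data precision n/σ² = 35/4 = 8.75.
μ̂ = (0.125·(-7) + 8.75·(-3.87)) / (0.125 + 8.75) = (-34.7375)/8.875 = -2779/710 ≈ -3.9141.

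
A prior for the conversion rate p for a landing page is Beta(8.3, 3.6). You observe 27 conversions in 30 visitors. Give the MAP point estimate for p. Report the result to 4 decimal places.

Prior: Beta(8.3, 3.6).
Data: 27 successes in 30 trials. The binomial likelihood contributes p^27(1−p)^3, so the posterior is Beta(8.3+27, 3.6+3) = Beta(35.3, 6.6).
For Beta(a, b) with a, b > 1 the mode is (a−1)/(a+b−2) = 34.3/39.9 ≈ 0.8596.

p̂_MAP = 0.8596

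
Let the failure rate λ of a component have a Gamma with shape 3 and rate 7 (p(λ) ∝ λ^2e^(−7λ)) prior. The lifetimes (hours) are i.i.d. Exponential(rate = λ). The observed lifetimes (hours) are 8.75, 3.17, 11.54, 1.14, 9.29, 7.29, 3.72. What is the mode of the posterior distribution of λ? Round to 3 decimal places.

The Exponential(rate=λ) likelihood is ∝ λ^n e^(−λΣtᵢ). Here n = 7 and Σtᵢ = 8.75 + 3.17 + 11.54 + 1.14 + 9.29 + 7.29 + 3.72 = 44.90.
Posterior ∝ λ^2e^(−7λ) · λ^7e^(−44.90λ) = λ^9e^(−51.90λ), i.e. Gamma(10, 51.90).
Mode = (a−1)/b = 9/51.90 ≈ 0.173.

λ̂_MAP = 0.173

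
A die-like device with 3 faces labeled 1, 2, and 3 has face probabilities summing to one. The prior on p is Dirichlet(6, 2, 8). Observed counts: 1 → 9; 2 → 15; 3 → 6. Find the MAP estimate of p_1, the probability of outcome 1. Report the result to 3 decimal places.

MAP estimate: 0.326

The posterior is Dirichlet(αᵢ + nᵢ) = Dirichlet(15, 17, 14).
For a Dirichlet(a₁,…,a_K) with all aᵢ > 1, the mode has j-th component (aⱼ − 1)/(Σaᵢ − K).
Here Σaᵢ = 46 and K = 3, so p_1 = (15 − 1)/(46 − 3) = 14/43 ≈ 0.326.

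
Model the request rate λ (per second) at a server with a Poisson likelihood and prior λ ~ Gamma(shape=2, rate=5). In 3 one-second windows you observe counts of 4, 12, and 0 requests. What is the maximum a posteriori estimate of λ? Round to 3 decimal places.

λ̂_MAP = 2.125

Σxᵢ = 4+12+0 = 16, with n = 3.
Posterior ∝ λe^(−5λ) · λ^16e^(−3λ) = λ^17e^(−8λ), i.e. Gamma(shape=18, rate=8).
The mode of a Gamma(a, b) with a ≥ 1 (shape–rate) is (a−1)/b = 17/8 ≈ 2.125.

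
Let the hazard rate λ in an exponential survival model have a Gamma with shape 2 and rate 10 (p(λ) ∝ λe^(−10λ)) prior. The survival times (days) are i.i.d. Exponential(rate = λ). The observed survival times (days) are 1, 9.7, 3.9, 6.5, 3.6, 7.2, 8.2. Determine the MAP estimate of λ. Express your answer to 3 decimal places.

λ̂_MAP = 0.160

The Exponential(rate=λ) likelihood is ∝ λ^n e^(−λΣtᵢ). Here n = 7 and Σtᵢ = 1 + 9.7 + 3.9 + 6.5 + 3.6 + 7.2 + 8.2 = 40.1.
Posterior ∝ λe^(−10λ) · λ^7e^(−40.1λ) = λ^8e^(−50.1λ), i.e. Gamma(9, 50.1).
Mode = (a−1)/b = 8/50.1 ≈ 0.160.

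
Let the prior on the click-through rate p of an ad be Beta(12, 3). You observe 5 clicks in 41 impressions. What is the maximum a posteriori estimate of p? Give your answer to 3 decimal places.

p̂_MAP = 0.296

Prior: Beta(12, 3).
Data: 5 successes in 41 trials. The binomial likelihood contributes p^5(1−p)^36, so the posterior is Beta(12+5, 3+36) = Beta(17, 39).
For Beta(a, b) with a, b > 1 the mode is (a−1)/(a+b−2) = 16/54 ≈ 0.296.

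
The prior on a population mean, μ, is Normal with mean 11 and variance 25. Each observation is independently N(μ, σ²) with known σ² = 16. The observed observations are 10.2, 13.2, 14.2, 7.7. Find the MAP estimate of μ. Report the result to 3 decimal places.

μ̂_MAP = 11.280

n = 4; x̄ = (10.2 + 13.2 + 14.2 + 7.7)/4 = 45.3/4 = 11.325.
For a Normal prior and Normal likelihood with known variance, the posterior is Normal; its mode equals its mean, the precision-weighted average.
Prior precision 1/σ₀² = 1/25 = 0.04; data precision n/σ² = 4/16 = 0.25.
μ̂ = (0.04·11 + 0.25·11.325) / (0.04 + 0.25) = 3.27125/0.29 = 2617/232 ≈ 11.280.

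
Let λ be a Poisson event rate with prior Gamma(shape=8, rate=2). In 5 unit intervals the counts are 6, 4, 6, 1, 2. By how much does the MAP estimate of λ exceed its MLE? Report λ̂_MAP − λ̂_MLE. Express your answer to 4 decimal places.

MAP − MLE = -0.0857

Σxᵢ = 19. Posterior is Gamma(27, 7); MAP = (27−1)/7 = 26/7 ≈ 3.71429.
MLE = x̄ = 19/5 ≈ 3.80000.
Difference = 26/7 − 19/5 = -3/35 ≈ -0.0857.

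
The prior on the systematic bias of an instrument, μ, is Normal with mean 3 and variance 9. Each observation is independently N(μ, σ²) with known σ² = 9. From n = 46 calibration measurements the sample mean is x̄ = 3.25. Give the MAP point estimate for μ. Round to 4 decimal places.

n = 46, x̄ = 3.25.
For a Normal prior and Normal likelihood with known variance, the posterior is Normal; its mode equals its mean, the precision-weighted average.
Prior precision 1/σ₀² = 1/9; data precision n/σ² = 46/9.
μ̂ = ((1/9)·3 + (46/9)·3.25) / (1/9 + 46/9) = (305/18)/(47/9) = 305/94 ≈ 3.2447.

μ̂_MAP = 3.2447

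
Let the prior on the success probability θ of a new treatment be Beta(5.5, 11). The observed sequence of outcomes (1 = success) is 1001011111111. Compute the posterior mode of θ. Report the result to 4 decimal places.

Prior: Beta(5.5, 11).
Data: 10 successes in 13 trials (from the sequence). The binomial likelihood contributes θ^10(1−θ)^3, so the posterior is Beta(5.5+10, 11+3) = Beta(15.5, 14).
For Beta(a, b) with a, b > 1 the mode is (a−1)/(a+b−2) = 14.5/27.5 ≈ 0.5273.

θ̂_MAP = 0.5273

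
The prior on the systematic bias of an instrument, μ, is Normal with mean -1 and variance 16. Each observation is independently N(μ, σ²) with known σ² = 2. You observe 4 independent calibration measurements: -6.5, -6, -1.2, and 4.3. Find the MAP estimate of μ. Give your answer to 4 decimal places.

n = 4; x̄ = ((-6.5) + (-6) + (-1.2) + 4.3)/4 = -9.4/4 = -2.35.
For a Normal prior and Normal likelihood with known variance, the posterior is Normal; its mode equals its mean, the precision-weighted average.
Prior precision 1/σ₀² = 1/16 = 0.0625; data precision n/σ² = 4/2 = 2.
μ̂ = (0.0625·(-1) + 2·(-2.35)) / (0.0625 + 2) = (-4.7625)/2.0625 = -127/55 ≈ -2.3091.

μ̂_MAP = -2.3091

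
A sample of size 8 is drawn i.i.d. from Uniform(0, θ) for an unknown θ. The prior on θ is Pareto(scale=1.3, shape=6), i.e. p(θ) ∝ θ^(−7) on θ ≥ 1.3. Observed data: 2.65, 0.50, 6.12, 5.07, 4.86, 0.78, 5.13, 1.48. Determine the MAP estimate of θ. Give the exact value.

θ̂_MAP = 6.12

The Uniform(0, θ) likelihood is θ^(−n) for θ ≥ max(xᵢ), zero otherwise. Here max(xᵢ) = 6.12.
Posterior ∝ θ^(−7) · θ^(−8) = θ^(−15) on θ ≥ max(1.3, 6.12) = 6.12.
This density is strictly decreasing in θ, so the posterior mode lies at the lower boundary of the support.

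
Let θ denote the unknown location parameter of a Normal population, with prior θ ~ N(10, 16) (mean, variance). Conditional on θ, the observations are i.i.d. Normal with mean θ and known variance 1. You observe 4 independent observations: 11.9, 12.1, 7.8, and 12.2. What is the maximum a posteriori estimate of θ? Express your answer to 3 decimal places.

n = 4; x̄ = (11.9 + 12.1 + 7.8 + 12.2)/4 = 44/4 = 11.
For a Normal prior and Normal likelihood with known variance, the posterior is Normal; its mode equals its mean, the precision-weighted average.
Prior precision 1/σ₀² = 1/16 = 0.0625; data precision n/σ² = 4/1 = 4.
θ̂ = (0.0625·10 + 4·11) / (0.0625 + 4) = 44.625/4.0625 = 714/65 ≈ 10.985.

θ̂_MAP = 10.985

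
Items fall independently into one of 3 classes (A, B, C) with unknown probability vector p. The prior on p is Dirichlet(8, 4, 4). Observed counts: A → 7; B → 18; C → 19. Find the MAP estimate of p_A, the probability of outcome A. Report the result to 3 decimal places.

MAP estimate of p_A = 0.246

The posterior is Dirichlet(αᵢ + nᵢ) = Dirichlet(15, 22, 23).
For a Dirichlet(a₁,…,a_K) with all aᵢ > 1, the mode has j-th component (aⱼ − 1)/(Σaᵢ − K).
Here Σaᵢ = 60 and K = 3, so p_A = (15 − 1)/(60 − 3) = 14/57 ≈ 0.246.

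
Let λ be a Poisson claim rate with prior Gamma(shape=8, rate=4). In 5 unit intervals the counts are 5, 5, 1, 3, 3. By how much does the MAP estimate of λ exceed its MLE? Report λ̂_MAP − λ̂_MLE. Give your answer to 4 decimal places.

MAP − MLE = -0.7333

Σxᵢ = 17. Posterior is Gamma(25, 9); MAP = (25−1)/9 = 24/9 ≈ 2.66667.
MLE = x̄ = 17/5 ≈ 3.40000.
Difference = 24/9 − 17/5 = -11/15 ≈ -0.7333.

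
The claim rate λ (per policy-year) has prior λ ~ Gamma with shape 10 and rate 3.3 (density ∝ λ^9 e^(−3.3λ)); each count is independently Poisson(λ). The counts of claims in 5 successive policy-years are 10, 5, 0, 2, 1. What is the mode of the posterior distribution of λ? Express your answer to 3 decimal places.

λ̂_MAP = 3.253

Σxᵢ = 10+5+0+2+1 = 18, with n = 5.
Posterior ∝ λ^9e^(−3.3λ) · λ^18e^(−5λ) = λ^27e^(−8.3λ), i.e. Gamma(shape=28, rate=8.3).
The mode of a Gamma(a, b) with a ≥ 1 (shape–rate) is (a−1)/b = 27/8.3 ≈ 3.253.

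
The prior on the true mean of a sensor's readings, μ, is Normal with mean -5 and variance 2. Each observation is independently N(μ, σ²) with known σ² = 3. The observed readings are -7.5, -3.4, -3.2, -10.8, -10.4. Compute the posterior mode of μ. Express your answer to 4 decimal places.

n = 5; x̄ = ((-7.5) + (-3.4) + (-3.2) + (-10.8) + (-10.4))/5 = -35.3/5 = -7.06.
For a Normal prior and Normal likelihood with known variance, the posterior is Normal; its mode equals its mean, the precision-weighted average.
Prior precision 1/σ₀² = 1/2 = 0.5; data precision n/σ² = 5/3.
μ̂ = (0.5·(-5) + (5/3)·(-7.06)) / (0.5 + 5/3) = (-214/15)/(13/6) = -428/65 ≈ -6.5846.

μ̂_MAP = -6.5846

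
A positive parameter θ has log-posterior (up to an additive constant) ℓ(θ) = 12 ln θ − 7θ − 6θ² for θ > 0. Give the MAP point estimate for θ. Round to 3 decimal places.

ℓ'(θ) = 12/θ − 7 − 12θ. Setting this to zero and multiplying by θ: 12θ² + 7θ − 12 = 0.
θ = (−7 + √(7² + 4·12·12)) / (2·12) = (−7 + √625) / 24 = (−7 + 25)/24 = 3/4.
ℓ''(θ) = −12/θ² − 12 < 0, confirming a maximum.

θ̂_MAP = 0.750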